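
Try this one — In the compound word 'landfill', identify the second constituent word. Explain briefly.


Split 'landfill' into 'land' + 'fill'. The second part is 'fill'.

fill


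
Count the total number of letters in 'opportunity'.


Spell out 'opportunity' and number each letter: o(1), p(2), p(3), o(4), r(5), t(6), u(7), n(8), i(9), t(10), y(11). Total: 11 letters.

11


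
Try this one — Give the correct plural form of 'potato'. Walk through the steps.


Apply rule: Add -es (consonant + o). 'potato' becomes 'potatoes'.

potatoes


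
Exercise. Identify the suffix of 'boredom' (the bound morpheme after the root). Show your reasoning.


The word 'boredom' = 'bore' (root) + '-dom' (suffix). The suffix is '-dom'.

dom


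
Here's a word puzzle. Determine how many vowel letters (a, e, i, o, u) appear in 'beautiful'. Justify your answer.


Vowels in 'beautiful': e, a, u, i, u = 5 vowels.

5


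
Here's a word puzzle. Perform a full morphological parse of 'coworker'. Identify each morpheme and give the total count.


Step 1: Identify prefix: 'co' (meaning: together)
Step 2: Identify root: 'work'
Step 3: Identify suffix(es): 'er'
Decomposition: co- (prefix: together) + work (root) + -er (suffix: one who)
Total morphemes: 3

3 morphemes (co- (prefix: together) + work (root) + -er (suffix: one who))


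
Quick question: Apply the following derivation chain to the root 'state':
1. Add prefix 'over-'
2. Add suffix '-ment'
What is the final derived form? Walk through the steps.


Step 1: Add prefix 'over-' to 'state' = 'overstate'
Step 2: Add suffix '-ment' to 'overstate' = 'overstatement'

overstatement


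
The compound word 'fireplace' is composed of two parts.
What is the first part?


Split 'fireplace' into 'fire' + 'place'. The first part is 'fire'.

fire


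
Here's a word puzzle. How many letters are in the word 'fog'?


Spell out 'fog' and number each letter: f(1), o(2), g(3). Total: 3 letters.

3


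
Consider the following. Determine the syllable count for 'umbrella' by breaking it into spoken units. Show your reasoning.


Break 'umbrella' into syllables: um-brel-la -> um | brel | la = 3 syllables

3 syllables


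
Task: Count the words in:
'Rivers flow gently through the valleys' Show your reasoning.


Split into words: Rivers | flow | gently | through | the | valleys = 6 words.

6


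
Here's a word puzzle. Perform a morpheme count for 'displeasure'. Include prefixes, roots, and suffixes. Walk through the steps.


Decomposition: dis- (prefix) + please (root) + -ure (suffix) = 3 morpheme(s)

3 morphemes


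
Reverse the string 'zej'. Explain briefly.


Reverse 'zej' character by character: 'jez'.

jez


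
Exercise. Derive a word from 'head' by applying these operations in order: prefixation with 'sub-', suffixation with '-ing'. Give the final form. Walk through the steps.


Step 1: Add prefix 'sub-' to 'head' = 'subhead'
Step 2: Add suffix '-ing' to 'subhead' = 'subheading'

subheading


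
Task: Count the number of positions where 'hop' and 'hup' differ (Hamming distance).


Alignment:
Position 1: 'h' vs 'h' = match
Position 2: 'o' vs 'u' = DIFFER
Position 3: 'p' vs 'p' = match
Total differences: 1

1


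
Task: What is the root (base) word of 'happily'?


Remove suffix '-ly' from 'happily' to get root 'happy'.

happy


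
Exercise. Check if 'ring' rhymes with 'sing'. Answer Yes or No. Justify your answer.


Rime (stressed vowel + following sounds) of 'ring': -ing = /ɪŋ/
Rime of 'sing': -ing = /ɪŋ/
/ɪŋ/ and /ɪŋ/ are the same ending sound, so the words rhyme.

Yes


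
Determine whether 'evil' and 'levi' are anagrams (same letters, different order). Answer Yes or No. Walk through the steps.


Sorted letters of 'evil': 'eilv'
Sorted letters of 'levi': 'eilv'
They match.

Yes


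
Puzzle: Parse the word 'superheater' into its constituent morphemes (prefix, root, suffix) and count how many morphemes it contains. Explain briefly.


Step 1: Identify prefix: 'super' (meaning: above)
Step 2: Identify root: 'heat'
Step 3: Identify suffix(es): 'er'
Decomposition: super- (prefix: above) + heat (root) + -er (suffix: one who)
Total morphemes: 3

3 morphemes (super- (prefix: above) + heat (root) + -er (suffix: one who))


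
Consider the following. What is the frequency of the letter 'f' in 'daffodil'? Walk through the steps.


Letter 'f' in 'daffodil': found at position(s) 3, 4 = 2 occurrence(s).

2


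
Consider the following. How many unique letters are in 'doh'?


Unique letters in 'doh': {d, h, o} = 3 distinct letters.

3


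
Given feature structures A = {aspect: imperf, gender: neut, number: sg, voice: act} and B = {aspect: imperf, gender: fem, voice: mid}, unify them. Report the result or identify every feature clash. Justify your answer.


Compare features:
aspect: A=imperf vs B=imperf -> unified: imperf
gender: A=neut vs B=fem -> CLASH
number: A=sg vs B=_ -> unified: sg
voice: A=act vs B=mid -> CLASH
Clashes detected on features 'gender' (neut vs fem) and 'voice' (act vs mid); unification fails.

CLASH on 'gender' (neut vs fem) and 'voice' (act vs mid)


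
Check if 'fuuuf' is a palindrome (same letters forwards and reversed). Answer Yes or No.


Forward: 'fuuuf'
Reversed: 'fuuuf'
They are identical.

Yes


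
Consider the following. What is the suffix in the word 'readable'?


The word 'readable' = 'read' (root) + '-able' (suffix). The suffix is '-able'.

able


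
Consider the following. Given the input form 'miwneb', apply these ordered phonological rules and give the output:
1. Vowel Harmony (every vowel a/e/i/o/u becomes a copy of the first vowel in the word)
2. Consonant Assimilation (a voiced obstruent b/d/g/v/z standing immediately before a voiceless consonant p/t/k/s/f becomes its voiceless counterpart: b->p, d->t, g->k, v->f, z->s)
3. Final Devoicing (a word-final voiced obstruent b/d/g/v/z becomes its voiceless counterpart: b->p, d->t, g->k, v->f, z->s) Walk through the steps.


Starting form: 'miwneb'
Rule 1: Vowel Harmony: all vowels become 'i' (matching first vowel). 'miwneb' -> 'miwnib'
Rule 2: Consonant Assimilation: no voiced obstruent (b/d/g/v/z) stands immediately before a voiceless consonant (p/t/k/s/f). No change.
Rule 3: Final Devoicing: word-final voiced obstruent 'b' becomes voiceless 'p'. 'miwnib' -> 'miwnip'
Final form: 'miwnip'

miwnip


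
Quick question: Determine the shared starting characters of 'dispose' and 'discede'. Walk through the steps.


Compare from the start: 3 characters match: 'dis'. Mismatch at position 4: 'p' vs 'c'.

dis


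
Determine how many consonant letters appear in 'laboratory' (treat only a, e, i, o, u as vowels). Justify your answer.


Consonants in 'laboratory': l, b, r, t, r, y = 6 consonants.

6


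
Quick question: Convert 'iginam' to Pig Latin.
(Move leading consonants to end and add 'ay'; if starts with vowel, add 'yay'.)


'iginam' starts with a vowel, so add 'yay': 'iginamyay'.

iginamyay


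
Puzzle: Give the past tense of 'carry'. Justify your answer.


Apply rule: Change -y to -ied. 'carry' becomes 'carried'.

carried


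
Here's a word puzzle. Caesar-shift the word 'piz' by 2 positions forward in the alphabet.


Shift each letter by 2: p -> r, i -> k, z -> b. Result: 'rkb'.

rkb


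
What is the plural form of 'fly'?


Apply rule: Change -y to -ies (consonant + y). 'fly' becomes 'flies'.

flies


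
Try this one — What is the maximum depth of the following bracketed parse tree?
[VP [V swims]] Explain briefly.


Count bracket nesting levels:
'[' at pos 0: depth = 1
'[' at pos 4: depth = 2
Maximum depth reached: 2

2


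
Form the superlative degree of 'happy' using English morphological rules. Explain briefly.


Apply superlative formation (consonant + y: change y to i, add -est): 'happy' -> 'happiest'.

happiest


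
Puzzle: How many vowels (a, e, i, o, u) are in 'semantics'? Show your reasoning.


Vowels in 'semantics': e, a, i = 3 vowels.

3


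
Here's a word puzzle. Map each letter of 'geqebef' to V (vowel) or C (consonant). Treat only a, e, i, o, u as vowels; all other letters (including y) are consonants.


Letter mapping: g = C, e = V, q = C, e = V, b = C, e = V, f = C.

CVCVCVC


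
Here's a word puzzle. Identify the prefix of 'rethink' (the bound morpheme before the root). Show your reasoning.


The word 'rethink' = 're' (prefix) + 'think' (root). The prefix is 're'.

re


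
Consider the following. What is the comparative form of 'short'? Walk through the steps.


Apply comparative formation (add -er): 'short' -> 'shorter'.

shorter


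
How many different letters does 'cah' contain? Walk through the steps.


Unique letters in 'cah': {a, c, h} = 3 distinct letters.

3


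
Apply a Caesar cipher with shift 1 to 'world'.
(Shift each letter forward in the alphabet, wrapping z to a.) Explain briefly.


Shift each letter by 1: w -> x, o -> p, r -> s, l -> m, d -> e. Result: 'xpsme'.

xpsme


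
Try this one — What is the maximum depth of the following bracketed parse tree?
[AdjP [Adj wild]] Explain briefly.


Count bracket nesting levels:
'[' at pos 0: depth = 1
'[' at pos 6: depth = 2
Maximum depth reached: 2

2


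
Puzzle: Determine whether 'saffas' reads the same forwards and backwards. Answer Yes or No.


Forward: 'saffas'
Reversed: 'saffas'
They are identical.

Yes


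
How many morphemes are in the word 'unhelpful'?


Decomposition: un- (prefix) + help (root) + -ful (suffix) = 3 morpheme(s)

3 morphemes


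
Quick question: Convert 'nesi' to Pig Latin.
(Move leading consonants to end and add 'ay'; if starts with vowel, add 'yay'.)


'nesi': move consonant cluster 'n' to end and add 'ay': 'esinay'.

esinay


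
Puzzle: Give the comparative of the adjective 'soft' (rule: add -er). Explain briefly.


Apply comparative formation (add -er): 'soft' -> 'softer'.

softer


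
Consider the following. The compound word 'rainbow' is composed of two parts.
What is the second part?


Split 'rainbow' into 'rain' + 'bow'. The second part is 'bow'.

bow


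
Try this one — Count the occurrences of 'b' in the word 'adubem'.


Letter 'b' in 'adubem': found at position(s) 4 = 1 occurrence(s).

1


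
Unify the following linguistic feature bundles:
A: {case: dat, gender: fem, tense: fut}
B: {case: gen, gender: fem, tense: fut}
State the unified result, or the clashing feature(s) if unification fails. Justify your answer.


Compare features:
case: A=dat vs B=gen -> CLASH
gender: A=fem vs B=fem -> unified: fem
tense: A=fut vs B=fut -> unified: fut
Clash detected on feature 'case' (dat vs gen); unification fails.

CLASH on 'case' (dat vs gen)


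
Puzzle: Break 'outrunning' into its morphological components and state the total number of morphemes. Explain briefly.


Step 1: Identify prefix: 'out' (meaning: surpass)
Step 2: Identify root: 'run'
Step 3: Identify suffix(es): 'ing'
Decomposition: out- (prefix: surpass) + run (root) + -ing (suffix: ongoing action)
Total morphemes: 3

3 morphemes (out- (prefix: surpass) + run (root) + -ing (suffix: ongoing action))


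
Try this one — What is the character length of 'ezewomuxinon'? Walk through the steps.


Spell out 'ezewomuxinon' and number each letter: e(1), z(2), e(3), w(4), o(5), m(6), u(7), x(8), i(9), n(10), o(11), n(12). Total: 12 letters.

12


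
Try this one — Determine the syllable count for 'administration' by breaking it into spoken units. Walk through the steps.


Break 'administration' into syllables: ad-min-is-tra-tion -> ad | min | is | tra | tion = 5 syllables

5 syllables


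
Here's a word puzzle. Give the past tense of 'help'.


Apply rule: Add -ed. 'help' becomes 'helped'.

helped


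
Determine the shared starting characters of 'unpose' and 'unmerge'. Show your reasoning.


Compare from the start: 2 characters match: 'un'. Mismatch at position 3: 'p' vs 'm'.

un


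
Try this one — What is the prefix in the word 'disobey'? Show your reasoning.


The word 'disobey' = 'dis' (prefix) + 'obey' (root). The prefix is 'dis'.

dis


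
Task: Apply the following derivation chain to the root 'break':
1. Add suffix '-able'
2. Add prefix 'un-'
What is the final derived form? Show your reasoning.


Step 1: Add suffix '-able' to 'break' = 'breakable'
Step 2: Add prefix 'un-' to 'breakable' = 'unbreakable'

unbreakable


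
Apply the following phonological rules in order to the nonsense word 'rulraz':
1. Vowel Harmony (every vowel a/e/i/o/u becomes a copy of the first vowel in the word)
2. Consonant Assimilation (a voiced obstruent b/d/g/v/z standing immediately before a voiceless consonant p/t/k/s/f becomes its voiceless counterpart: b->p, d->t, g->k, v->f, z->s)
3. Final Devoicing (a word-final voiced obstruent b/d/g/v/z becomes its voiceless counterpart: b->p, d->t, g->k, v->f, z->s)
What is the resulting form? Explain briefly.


Starting form: 'rulraz'
Rule 1: Vowel Harmony: all vowels become 'u' (matching first vowel). 'rulraz' -> 'rulruz'
Rule 2: Consonant Assimilation: no voiced obstruent (b/d/g/v/z) stands immediately before a voiceless consonant (p/t/k/s/f). No change.
Rule 3: Final Devoicing: word-final voiced obstruent 'z' becomes voiceless 's'. 'rulruz' -> 'rulrus'
Final form: 'rulrus'

rulrus


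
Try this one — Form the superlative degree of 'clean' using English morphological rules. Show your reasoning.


Apply superlative formation (add -est): 'clean' -> 'cleanest'.

cleanest


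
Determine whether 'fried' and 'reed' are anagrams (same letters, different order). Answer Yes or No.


Sorted letters of 'fried': 'defir'
Sorted letters of 'reed': 'deer'
They do not match.

No


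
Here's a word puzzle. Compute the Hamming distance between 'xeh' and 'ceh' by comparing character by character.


Alignment:
Position 1: 'x' vs 'c' = DIFFER
Position 2: 'e' vs 'e' = match
Position 3: 'h' vs 'h' = match
Total differences: 1

1


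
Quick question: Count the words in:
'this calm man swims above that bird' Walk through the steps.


Split into words: this | calm | man | swims | above | that | bird = 7 words.

7


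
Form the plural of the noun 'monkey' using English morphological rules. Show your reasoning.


Apply rule: Add -s. 'monkey' becomes 'monkeys'.

monkeys


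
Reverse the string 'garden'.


Reverse 'garden' character by character: 'nedrag'.

nedrag


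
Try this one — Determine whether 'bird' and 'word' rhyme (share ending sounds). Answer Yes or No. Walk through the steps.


Rime (stressed vowel + following sounds) of 'bird': -ird = /ɜːrd/
Rime of 'word': -ord = /ɜːrd/
/ɜːrd/ and /ɜːrd/ are the same ending sound, so the words rhyme.

Yes


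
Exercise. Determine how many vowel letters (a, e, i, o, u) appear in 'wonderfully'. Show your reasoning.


Vowels in 'wonderfully': o, e, u = 3 vowels.

3


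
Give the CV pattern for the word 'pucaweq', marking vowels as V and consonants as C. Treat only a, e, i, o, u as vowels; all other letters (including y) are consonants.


Letter mapping: p = C, u = V, c = C, a = V, w = C, e = V, q = C.

CVCVCVC


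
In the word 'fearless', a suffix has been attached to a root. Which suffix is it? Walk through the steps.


The word 'fearless' = 'fear' (root) + '-less' (suffix). The suffix is '-less'.

less


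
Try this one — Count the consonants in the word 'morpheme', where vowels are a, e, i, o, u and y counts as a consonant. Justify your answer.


Consonants in 'morpheme': m, r, p, h, m = 5 consonants.

5


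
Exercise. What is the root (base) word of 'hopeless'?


Remove suffix '-less' from 'hopeless' to get root 'hope'.

hope


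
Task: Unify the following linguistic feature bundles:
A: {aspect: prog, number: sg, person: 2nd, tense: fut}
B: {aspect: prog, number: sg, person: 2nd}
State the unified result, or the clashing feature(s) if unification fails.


Compare features:
aspect: A=prog vs B=prog -> unified: prog
number: A=sg vs B=sg -> unified: sg
person: A=2nd vs B=2nd -> unified: 2nd
tense: A=fut vs B=_ -> unified: fut
No clashes found.

Unified: {aspect: prog, number: sg, person: 2nd, tense: fut}


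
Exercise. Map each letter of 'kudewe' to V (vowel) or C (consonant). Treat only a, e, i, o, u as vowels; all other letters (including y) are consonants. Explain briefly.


Letter mapping: k = C, u = V, d = C, e = V, w = C, e = V.

CVCVCV


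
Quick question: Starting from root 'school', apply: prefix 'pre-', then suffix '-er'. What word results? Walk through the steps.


Step 1: Add prefix 'pre-' to 'school' = 'preschool'
Step 2: Add suffix '-er' to 'preschool' = 'preschooler'

preschooler


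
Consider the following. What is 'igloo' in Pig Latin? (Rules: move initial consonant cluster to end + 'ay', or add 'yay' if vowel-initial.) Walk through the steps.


'igloo' starts with a vowel, so add 'yay': 'iglooyay'.

iglooyay


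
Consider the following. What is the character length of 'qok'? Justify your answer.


Spell out 'qok' and number each letter: q(1), o(2), k(3). Total: 3 letters.

3


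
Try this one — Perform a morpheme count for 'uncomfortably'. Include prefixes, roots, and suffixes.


Decomposition: un- (prefix) + comfort (root) + -able (suffix) + -ly (suffix) = 4 morpheme(s)

4 morphemes


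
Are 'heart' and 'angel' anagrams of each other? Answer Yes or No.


Sorted letters of 'heart': 'aehrt'
Sorted letters of 'angel': 'aegln'
They do not match.

No


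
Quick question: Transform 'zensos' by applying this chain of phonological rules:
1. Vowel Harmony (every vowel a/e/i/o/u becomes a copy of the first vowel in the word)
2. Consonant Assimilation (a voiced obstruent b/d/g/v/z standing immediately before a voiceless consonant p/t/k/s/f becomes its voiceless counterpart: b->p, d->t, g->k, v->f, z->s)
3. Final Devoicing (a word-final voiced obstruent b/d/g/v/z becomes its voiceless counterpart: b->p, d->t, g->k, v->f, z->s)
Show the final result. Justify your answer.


Starting form: 'zensos'
Rule 1: Vowel Harmony: all vowels become 'e' (matching first vowel). 'zensos' -> 'zenses'
Rule 2: Consonant Assimilation: no voiced obstruent (b/d/g/v/z) stands immediately before a voiceless consonant (p/t/k/s/f). No change.
Rule 3: Final Devoicing: final consonant 's' is not one of the voiced obstruents b/d/g/v/z. No change.
Final form: 'zenses'

zenses


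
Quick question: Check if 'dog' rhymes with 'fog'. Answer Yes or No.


Rime (stressed vowel + following sounds) of 'dog': -og = /ɒg/
Rime of 'fog': -og = /ɒg/
/ɒg/ and /ɒg/ are the same ending sound, so the words rhyme.

Yes


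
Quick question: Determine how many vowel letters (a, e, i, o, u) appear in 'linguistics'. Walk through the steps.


Vowels in 'linguistics': i, u, i, i = 4 vowels.

4


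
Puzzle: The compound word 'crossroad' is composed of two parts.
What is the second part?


Split 'crossroad' into 'cross' + 'road'. The second part is 'road'.

road


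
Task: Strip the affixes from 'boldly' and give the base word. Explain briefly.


Remove suffix '-ly' from 'boldly' to get root 'bold'.

bold


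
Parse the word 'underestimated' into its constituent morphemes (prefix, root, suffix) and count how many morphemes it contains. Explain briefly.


Step 1: Identify prefix: 'under' (meaning: beneath/insufficient)
Step 2: Identify root: 'estimate'
Step 3: Identify suffix(es): 'ed'
Decomposition: under- (prefix: beneath/insufficient) + estimate (root) + -ed (suffix: past)
Total morphemes: 3

3 morphemes (under- (prefix: beneath/insufficient) + estimate (root) + -ed (suffix: past))


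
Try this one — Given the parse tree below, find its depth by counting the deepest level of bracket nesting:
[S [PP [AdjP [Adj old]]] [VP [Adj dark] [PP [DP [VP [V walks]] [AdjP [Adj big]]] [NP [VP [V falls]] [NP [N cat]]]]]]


Count bracket nesting levels:
'[' at pos 0: depth = 1
'[' at pos 3: depth = 2
'[' at pos 7: depth = 3
'[' at pos 13: depth = 4
'[' at pos 25: depth = 2
'[' at pos 29: depth = 3
'[' at pos 40: depth = 3
'[' at pos 44: depth = 4
'[' at pos 48: depth = 5
'[' at pos 52: depth = 6
'[' at pos 63: depth = 5
'[' at pos 69: depth = 6
'[' at pos 81: depth = 4
'[' at pos 85: depth = 5
'[' at pos 89: depth = 6
'[' at pos 100: depth = 5
'[' at pos 104: depth = 6
Maximum depth reached: 6

6


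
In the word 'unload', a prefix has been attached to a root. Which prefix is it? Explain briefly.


The word 'unload' = 'un' (prefix) + 'load' (root). The prefix is 'un'.

un


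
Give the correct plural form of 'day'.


Apply rule: Add -s. 'day' becomes 'days'.

days


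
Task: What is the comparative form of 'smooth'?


Apply comparative formation (add -er): 'smooth' -> 'smoother'.

smoother


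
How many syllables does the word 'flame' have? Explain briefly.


Break 'flame' into syllables: flame -> flame = 1 syllable

1 syllable


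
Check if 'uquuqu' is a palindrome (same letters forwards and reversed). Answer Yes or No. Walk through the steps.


Forward: 'uquuqu'
Reversed: 'uquuqu'
They are identical.

Yes


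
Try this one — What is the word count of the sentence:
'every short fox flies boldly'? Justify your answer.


Split into words: every | short | fox | flies | boldly = 5 words.

5


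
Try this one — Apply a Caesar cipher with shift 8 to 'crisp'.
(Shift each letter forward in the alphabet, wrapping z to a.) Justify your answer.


Shift each letter by 8: c -> k, r -> z, i -> q, s -> a, p -> x. Result: 'kzqax'.

kzqax


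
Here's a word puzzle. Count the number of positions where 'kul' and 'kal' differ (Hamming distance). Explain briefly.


Alignment:
Position 1: 'k' vs 'k' = match
Position 2: 'u' vs 'a' = DIFFER
Position 3: 'l' vs 'l' = match
Total differences: 1

1


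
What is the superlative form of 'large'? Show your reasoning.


Apply superlative formation (ends in e: add -st): 'large' -> 'largest'.

largest


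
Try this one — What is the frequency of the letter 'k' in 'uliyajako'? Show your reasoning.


Letter 'k' in 'uliyajako': found at position(s) 8 = 1 occurrence(s).

1


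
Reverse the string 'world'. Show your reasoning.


Reverse 'world' character by character: 'dlrow'.

dlrow


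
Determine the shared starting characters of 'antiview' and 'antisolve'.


Compare from the start: 4 characters match: 'anti'. Mismatch at position 5: 'v' vs 's'.

anti


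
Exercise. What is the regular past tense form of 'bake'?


Apply rule: Add -d (word ends in -e). 'bake' becomes 'baked'.

baked


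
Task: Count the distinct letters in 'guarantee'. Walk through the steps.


Unique letters in 'guarantee': {a, e, g, n, r, t, u} = 7 distinct letters.

7


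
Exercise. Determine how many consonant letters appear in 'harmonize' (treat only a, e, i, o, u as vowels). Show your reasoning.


Consonants in 'harmonize': h, r, m, n, z = 5 consonants.

5


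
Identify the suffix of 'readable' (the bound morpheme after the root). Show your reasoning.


The word 'readable' = 'read' (root) + '-able' (suffix). The suffix is '-able'.

able


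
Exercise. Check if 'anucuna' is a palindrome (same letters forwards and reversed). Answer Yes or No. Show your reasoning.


Forward: 'anucuna'
Reversed: 'anucuna'
They are identical.

Yes


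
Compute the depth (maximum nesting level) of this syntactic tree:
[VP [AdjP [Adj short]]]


Count bracket nesting levels:
'[' at pos 0: depth = 1
'[' at pos 4: depth = 2
'[' at pos 10: depth = 3
Maximum depth reached: 3

3


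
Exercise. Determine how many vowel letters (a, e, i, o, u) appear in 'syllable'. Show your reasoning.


Vowels in 'syllable': a, e = 2 vowels.

2


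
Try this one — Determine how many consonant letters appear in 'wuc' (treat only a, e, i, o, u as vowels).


Consonants in 'wuc': w, c = 2 consonants.

2


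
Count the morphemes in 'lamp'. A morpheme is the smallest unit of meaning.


Decomposition: lamp (free morpheme) = 1 morpheme(s)

1 morphemes


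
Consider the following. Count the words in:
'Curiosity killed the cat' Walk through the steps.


Split into words: Curiosity | killed | the | cat = 4 words.

4


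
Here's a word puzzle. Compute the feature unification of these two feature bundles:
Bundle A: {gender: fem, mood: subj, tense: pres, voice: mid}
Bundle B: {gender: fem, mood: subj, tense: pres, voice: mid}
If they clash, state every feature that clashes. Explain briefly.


Compare features:
gender: A=fem vs B=fem -> unified: fem
mood: A=subj vs B=subj -> unified: subj
tense: A=pres vs B=pres -> unified: pres
voice: A=mid vs B=mid -> unified: mid
No clashes found.

Unified: {gender: fem, mood: subj, tense: pres, voice: mid}


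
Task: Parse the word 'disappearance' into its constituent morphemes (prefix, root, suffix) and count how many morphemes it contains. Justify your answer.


Step 1: Identify prefix: 'dis' (meaning: not/apart)
Step 2: Identify root: 'appear'
Step 3: Identify suffix(es): 'ance'
Decomposition: dis- (prefix: not/apart) + appear (root) + -ance (suffix: state/act)
Total morphemes: 3

3 morphemes (dis- (prefix: not/apart) + appear (root) + -ance (suffix: state/act))


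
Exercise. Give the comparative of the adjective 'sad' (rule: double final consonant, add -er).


Apply comparative formation (double final consonant, add -er): 'sad' -> 'sadder'.

sadder


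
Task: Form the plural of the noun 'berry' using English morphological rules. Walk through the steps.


Apply rule: Change -y to -ies (consonant + y). 'berry' becomes 'berries'.

berries


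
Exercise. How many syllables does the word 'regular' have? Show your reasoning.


Break 'regular' into syllables: reg-u-lar -> reg | u | lar = 3 syllables

3 syllables


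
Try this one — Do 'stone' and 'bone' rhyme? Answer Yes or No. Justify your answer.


Rime (stressed vowel + following sounds) of 'stone': -one = /oʊn/
Rime of 'bone': -one = /oʊn/
/oʊn/ and /oʊn/ are the same ending sound, so the words rhyme.

Yes


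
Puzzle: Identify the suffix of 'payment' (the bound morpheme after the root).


The word 'payment' = 'pay' (root) + '-ment' (suffix). The suffix is '-ment'.

ment


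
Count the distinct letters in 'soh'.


Unique letters in 'soh': {h, o, s} = 3 distinct letters.

3


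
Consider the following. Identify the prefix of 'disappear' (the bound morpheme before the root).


The word 'disappear' = 'dis' (prefix) + 'appear' (root). The prefix is 'dis'.

dis


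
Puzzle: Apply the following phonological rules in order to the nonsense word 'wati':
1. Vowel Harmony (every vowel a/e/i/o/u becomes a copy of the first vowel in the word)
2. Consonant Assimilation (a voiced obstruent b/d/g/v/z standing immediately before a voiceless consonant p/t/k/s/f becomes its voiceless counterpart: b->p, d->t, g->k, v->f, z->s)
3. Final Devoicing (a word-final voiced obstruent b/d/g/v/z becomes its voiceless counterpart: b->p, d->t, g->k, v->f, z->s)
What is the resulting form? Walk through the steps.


Starting form: 'wati'
Rule 1: Vowel Harmony: all vowels become 'a' (matching first vowel). 'wati' -> 'wata'
Rule 2: Consonant Assimilation: no voiced obstruent (b/d/g/v/z) stands immediately before a voiceless consonant (p/t/k/s/f). No change.
Rule 3: Final Devoicing: the word ends in the vowel 'a', not a consonant. No change.
Final form: 'wata'

wata


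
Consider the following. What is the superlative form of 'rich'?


Apply superlative formation (add -est): 'rich' -> 'richest'.

richest


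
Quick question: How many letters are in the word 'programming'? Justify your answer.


Spell out 'programming' and number each letter: p(1), r(2), o(3), g(4), r(5), a(6), m(7), m(8), i(9), n(10), g(11). Total: 11 letters.

11


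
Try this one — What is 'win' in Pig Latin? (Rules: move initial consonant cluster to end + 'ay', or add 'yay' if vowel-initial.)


'win': move consonant cluster 'w' to end and add 'ay': 'inway'.

inway


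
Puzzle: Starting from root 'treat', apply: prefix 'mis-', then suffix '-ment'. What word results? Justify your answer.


Step 1: Add prefix 'mis-' to 'treat' = 'mistreat'
Step 2: Add suffix '-ment' to 'mistreat' = 'mistreatment'

mistreatment


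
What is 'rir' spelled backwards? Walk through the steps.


Reverse 'rir' character by character: 'rir'.

rir


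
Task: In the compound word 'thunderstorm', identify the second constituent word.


Split 'thunderstorm' into 'thunder' + 'storm'. The second part is 'storm'.

storm


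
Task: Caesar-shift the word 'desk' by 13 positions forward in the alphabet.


Shift each letter by 13: d -> q, e -> r, s -> f, k -> x. Result: 'qrfx'.

qrfx


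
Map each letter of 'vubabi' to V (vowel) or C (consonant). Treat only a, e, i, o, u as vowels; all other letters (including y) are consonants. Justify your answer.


Letter mapping: v = C, u = V, b = C, a = V, b = C, i = V.

CVCVCV


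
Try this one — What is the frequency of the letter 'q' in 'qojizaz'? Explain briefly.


Letter 'q' in 'qojizaz': found at position(s) 1 = 1 occurrence(s).

1


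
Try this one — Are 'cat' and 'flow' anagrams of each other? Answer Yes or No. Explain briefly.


Sorted letters of 'cat': 'act'
Sorted letters of 'flow': 'flow'
They do not match.

No


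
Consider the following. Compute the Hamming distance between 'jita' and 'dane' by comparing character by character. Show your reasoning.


Alignment:
Position 1: 'j' vs 'd' = DIFFER
Position 2: 'i' vs 'a' = DIFFER
Position 3: 't' vs 'n' = DIFFER
Position 4: 'a' vs 'e' = DIFFER
Total differences: 4

4


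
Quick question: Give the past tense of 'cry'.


Apply rule: Change -y to -ied. 'cry' becomes 'cried'.

cried


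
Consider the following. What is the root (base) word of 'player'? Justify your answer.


Remove suffix '-er' from 'player' to get root 'play'.

play


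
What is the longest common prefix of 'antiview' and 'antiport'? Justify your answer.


Compare from the start: 4 characters match: 'anti'. Mismatch at position 5: 'v' vs 'p'.

anti


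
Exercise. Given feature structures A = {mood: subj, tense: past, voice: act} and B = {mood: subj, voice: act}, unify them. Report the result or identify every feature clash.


Compare features:
mood: A=subj vs B=subj -> unified: subj
tense: A=past vs B=_ -> unified: past
voice: A=act vs B=act -> unified: act
No clashes found.

Unified: {mood: subj, tense: past, voice: act}


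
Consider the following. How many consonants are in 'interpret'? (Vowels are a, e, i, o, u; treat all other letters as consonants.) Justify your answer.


Consonants in 'interpret': n, t, r, p, r, t = 6 consonants.

6


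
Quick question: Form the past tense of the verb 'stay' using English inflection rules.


Apply rule: Add -ed. 'stay' becomes 'stayed'.

stayed


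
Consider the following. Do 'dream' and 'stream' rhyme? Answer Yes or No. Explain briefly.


Rime (stressed vowel + following sounds) of 'dream': -eam = /iːm/
Rime of 'stream': -eam = /iːm/
/iːm/ and /iːm/ are the same ending sound, so the words rhyme.

Yes


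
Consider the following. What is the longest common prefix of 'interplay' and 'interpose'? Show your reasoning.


Compare from the start: 6 characters match: 'interp'. Mismatch at position 7: 'l' vs 'o'.

interp


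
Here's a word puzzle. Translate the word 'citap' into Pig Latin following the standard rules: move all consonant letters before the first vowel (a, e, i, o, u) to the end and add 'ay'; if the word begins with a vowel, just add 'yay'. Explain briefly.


'citap': move consonant cluster 'c' to end and add 'ay': 'itapcay'.

itapcay


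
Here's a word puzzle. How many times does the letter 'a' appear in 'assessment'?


Letter 'a' in 'assessment': found at position(s) 1 = 1 occurrence(s).

1


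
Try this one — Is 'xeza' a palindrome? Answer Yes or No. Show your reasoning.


Forward: 'xeza'
Reversed: 'azex'
They differ.

No


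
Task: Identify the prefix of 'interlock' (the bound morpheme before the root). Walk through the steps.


The word 'interlock' = 'inter' (prefix) + 'lock' (root). The prefix is 'inter'.

inter


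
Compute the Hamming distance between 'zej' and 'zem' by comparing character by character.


Alignment:
Position 1: 'z' vs 'z' = match
Position 2: 'e' vs 'e' = match
Position 3: 'j' vs 'm' = DIFFER
Total differences: 1

1


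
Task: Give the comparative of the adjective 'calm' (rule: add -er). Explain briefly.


Apply comparative formation (add -er): 'calm' -> 'calmer'.

calmer


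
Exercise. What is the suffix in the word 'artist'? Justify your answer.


The word 'artist' = 'art' (root) + '-ist' (suffix). The suffix is '-ist'.

ist


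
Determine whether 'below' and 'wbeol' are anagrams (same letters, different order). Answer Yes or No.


Sorted letters of 'below': 'below'
Sorted letters of 'wbeol': 'below'
They match.

Yes


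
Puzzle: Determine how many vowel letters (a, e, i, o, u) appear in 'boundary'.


Vowels in 'boundary': o, u, a = 3 vowels.

3


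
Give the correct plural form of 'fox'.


Apply rule: Add -es (sibilant/fricative ending). 'fox' becomes 'foxes'.

foxes


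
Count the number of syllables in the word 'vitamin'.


Break 'vitamin' into syllables: vi-ta-min -> vi | ta | min = 3 syllables

3 syllables


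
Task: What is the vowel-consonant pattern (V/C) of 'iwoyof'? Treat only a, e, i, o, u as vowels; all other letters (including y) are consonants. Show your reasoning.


Letter mapping: i = V, w = C, o = V, y = C, o = V, f = C.

VCVCVC


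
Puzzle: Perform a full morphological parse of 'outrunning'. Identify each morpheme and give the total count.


Step 1: Identify prefix: 'out' (meaning: surpass)
Step 2: Identify root: 'run'
Step 3: Identify suffix(es): 'ing'
Decomposition: out- (prefix: surpass) + run (root) + -ing (suffix: ongoing action)
Total morphemes: 3

3 morphemes (out- (prefix: surpass) + run (root) + -ing (suffix: ongoing action))


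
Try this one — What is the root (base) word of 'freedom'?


Remove suffix '-dom' from 'freedom' to get root 'free'.

free


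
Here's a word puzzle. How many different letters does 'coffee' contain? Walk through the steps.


Unique letters in 'coffee': {c, e, f, o} = 4 distinct letters.

4


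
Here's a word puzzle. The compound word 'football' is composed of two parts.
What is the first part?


Split 'football' into 'foot' + 'ball'. The first part is 'foot'.

foot


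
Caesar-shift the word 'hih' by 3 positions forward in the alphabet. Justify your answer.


Shift each letter by 3: h -> k, i -> l, h -> k. Result: 'klk'.

klk


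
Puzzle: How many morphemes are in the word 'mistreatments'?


Decomposition: mis- (prefix) + treat (root) + -ment (suffix) + -s (plural) = 4 morpheme(s)

4 morphemes


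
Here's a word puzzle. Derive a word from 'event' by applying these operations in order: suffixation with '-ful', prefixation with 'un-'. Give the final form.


Step 1: Add suffix '-ful' to 'event' = 'eventful'
Step 2: Add prefix 'un-' to 'eventful' = 'uneventful'

uneventful


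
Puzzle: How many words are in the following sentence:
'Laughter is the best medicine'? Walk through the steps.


Split into words: Laughter | is | the | best | medicine = 5 words.

5


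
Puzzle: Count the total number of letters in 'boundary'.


Spell out 'boundary' and number each letter: b(1), o(2), u(3), n(4), d(5), a(6), r(7), y(8). Total: 8 letters.

8


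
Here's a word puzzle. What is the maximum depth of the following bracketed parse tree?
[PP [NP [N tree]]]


Count bracket nesting levels:
'[' at pos 0: depth = 1
'[' at pos 4: depth = 2
'[' at pos 8: depth = 3
Maximum depth reached: 3

3


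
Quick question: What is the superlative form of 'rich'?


Apply superlative formation (add -est): 'rich' -> 'richest'.

richest


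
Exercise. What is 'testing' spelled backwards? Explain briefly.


Reverse 'testing' character by character: 'gnitset'.

gnitset


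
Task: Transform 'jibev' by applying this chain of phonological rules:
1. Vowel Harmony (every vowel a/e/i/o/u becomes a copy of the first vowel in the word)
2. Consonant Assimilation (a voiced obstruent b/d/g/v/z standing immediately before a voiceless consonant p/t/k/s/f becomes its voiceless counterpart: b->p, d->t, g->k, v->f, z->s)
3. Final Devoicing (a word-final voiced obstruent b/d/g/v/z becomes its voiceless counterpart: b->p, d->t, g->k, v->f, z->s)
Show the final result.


Starting form: 'jibev'
Rule 1: Vowel Harmony: all vowels become 'i' (matching first vowel). 'jibev' -> 'jibiv'
Rule 2: Consonant Assimilation: no voiced obstruent (b/d/g/v/z) stands immediately before a voiceless consonant (p/t/k/s/f). No change.
Rule 3: Final Devoicing: word-final voiced obstruent 'v' becomes voiceless 'f'. 'jibiv' -> 'jibif'
Final form: 'jibif'

jibif


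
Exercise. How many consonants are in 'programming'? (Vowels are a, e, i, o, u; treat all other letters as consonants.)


Consonants in 'programming': p, r, g, r, m, m, n, g = 8 consonants.

8


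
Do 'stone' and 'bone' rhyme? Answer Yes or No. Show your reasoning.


Rime (stressed vowel + following sounds) of 'stone': -one = /oʊn/
Rime of 'bone': -one = /oʊn/
/oʊn/ and /oʊn/ are the same ending sound, so the words rhyme.

Yes


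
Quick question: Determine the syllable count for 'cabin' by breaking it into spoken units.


Break 'cabin' into syllables: cab-in -> cab | in = 2 syllables

2 syllables


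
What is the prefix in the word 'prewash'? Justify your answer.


The word 'prewash' = 'pre' (prefix) + 'wash' (root). The prefix is 'pre'.

pre


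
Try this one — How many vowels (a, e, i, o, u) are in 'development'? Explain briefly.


Vowels in 'development': e, e, o, e = 4 vowels.

4


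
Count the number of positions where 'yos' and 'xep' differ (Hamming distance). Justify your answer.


Alignment:
Position 1: 'y' vs 'x' = DIFFER
Position 2: 'o' vs 'e' = DIFFER
Position 3: 's' vs 'p' = DIFFER
Total differences: 3

3


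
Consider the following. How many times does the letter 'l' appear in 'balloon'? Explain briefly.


Letter 'l' in 'balloon': found at position(s) 3, 4 = 2 occurrence(s).

2


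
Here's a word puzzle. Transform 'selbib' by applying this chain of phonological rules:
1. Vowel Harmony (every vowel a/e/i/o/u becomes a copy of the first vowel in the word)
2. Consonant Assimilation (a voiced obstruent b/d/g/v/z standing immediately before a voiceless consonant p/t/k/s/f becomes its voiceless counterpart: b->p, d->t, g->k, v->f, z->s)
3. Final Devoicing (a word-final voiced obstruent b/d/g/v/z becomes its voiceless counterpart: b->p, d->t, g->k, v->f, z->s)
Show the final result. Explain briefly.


Starting form: 'selbib'
Rule 1: Vowel Harmony: all vowels become 'e' (matching first vowel). 'selbib' -> 'selbeb'
Rule 2: Consonant Assimilation: no voiced obstruent (b/d/g/v/z) stands immediately before a voiceless consonant (p/t/k/s/f). No change.
Rule 3: Final Devoicing: word-final voiced obstruent 'b' becomes voiceless 'p'. 'selbeb' -> 'selbep'
Final form: 'selbep'

selbep


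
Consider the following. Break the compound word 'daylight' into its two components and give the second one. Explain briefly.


Split 'daylight' into 'day' + 'light'. The second part is 'light'.

light


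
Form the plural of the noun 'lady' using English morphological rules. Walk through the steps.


Apply rule: Change -y to -ies (consonant + y). 'lady' becomes 'ladies'.

ladies
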